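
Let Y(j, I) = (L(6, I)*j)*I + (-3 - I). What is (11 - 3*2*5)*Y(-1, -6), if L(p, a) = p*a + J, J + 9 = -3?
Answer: 5415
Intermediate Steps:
J = -12 (J = -9 - 3 = -12)
L(p, a) = -12 + a*p (L(p, a) = p*a - 12 = a*p - 12 = -12 + a*p)
Y(j, I) = -3 - I + I*j*(-12 + 6*I) (Y(j, I) = ((-12 + I*6)*j)*I + (-3 - I) = ((-12 + 6*I)*j)*I + (-3 - I) = (j*(-12 + 6*I))*I + (-3 - I) = I*j*(-12 + 6*I) + (-3 - I) = -3 - I + I*j*(-12 + 6*I))
(11 - 3*2*5)*Y(-1, -6) = (11 - 3*2*5)*(-3 - 1*(-6) + 6*(-6)*(-1)*(-2 - 6)) = (11 - 6*5)*(-3 + 6 + 6*(-6)*(-1)*(-8)) = (11 - 30)*(-3 + 6 - 288) = -19*(-285) = 5415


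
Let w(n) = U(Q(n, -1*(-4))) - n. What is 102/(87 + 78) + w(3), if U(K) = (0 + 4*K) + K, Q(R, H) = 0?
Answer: -131/55 ≈ -2.3818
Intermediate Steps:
U(K) = 5*K (U(K) = 4*K + K = 5*K)
w(n) = -n (w(n) = 5*0 - n = 0 - n = -n)
102/(87 + 78) + w(3) = 102/(87 + 78) - 1*3 = 102/165 - 3 = (1/165)*102 - 3 = 34/55 - 3 = -131/55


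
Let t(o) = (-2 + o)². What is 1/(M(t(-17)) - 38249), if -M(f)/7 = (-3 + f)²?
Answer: -1/935397 ≈ -1.0691e-6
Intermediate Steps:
M(f) = -7*(-3 + f)²
1/(M(t(-17)) - 38249) = 1/(-7*(-3 + (-2 - 17)²)² - 38249) = 1/(-7*(-3 + (-19)²)² - 38249) = 1/(-7*(-3 + 361)² - 38249) = 1/(-7*358² - 38249) = 1/(-7*128164 - 38249) = 1/(-897148 - 38249) = 1/(-935397) = -1/935397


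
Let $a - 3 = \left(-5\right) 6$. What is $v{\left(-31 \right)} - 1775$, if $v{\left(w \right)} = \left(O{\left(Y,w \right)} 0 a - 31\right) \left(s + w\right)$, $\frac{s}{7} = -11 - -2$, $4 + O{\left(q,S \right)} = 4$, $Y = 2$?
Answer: $1139$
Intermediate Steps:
$O{\left(q,S \right)} = 0$ ($O{\left(q,S \right)} = -4 + 4 = 0$)
$a = -27$ ($a = 3 - 30 = -27$)
$s = -63$ ($s = 7 \left(-11 - -2\right) = 7 \left(-11 + 2\right) = 7 \left(-9\right) = -63$)
$v{\left(w \right)} = 1953 - 31 w$ ($v{\left(w \right)} = \left(0 \cdot 0 \left(-27\right) - 31\right) \left(-63 + w\right) = \left(0 \left(-27\right) - 31\right) \left(-63 + w\right) = \left(0 - 31\right) \left(-63 + w\right) = - 31 \left(-63 + w\right) = 1953 - 31 w$)
$v{\left(-31 \right)} - 1775 = \left(1953 - -961\right) - 1775 = \left(1953 + 961\right) - 1775 = 2914 - 1775 = 1139$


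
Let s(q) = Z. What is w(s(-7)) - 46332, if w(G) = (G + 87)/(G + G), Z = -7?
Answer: -324364/7 ≈ -46338.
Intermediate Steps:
s(q) = -7
w(G) = (87 + G)/(2*G) (w(G) = (87 + G)/((2*G)) = (87 + G)*(1/(2*G)) = (87 + G)/(2*G))
w(s(-7)) - 46332 = (1/2)*(87 - 7)/(-7) - 46332 = (1/2)*(-1/7)*80 - 46332 = -40/7 - 46332 = -324364/7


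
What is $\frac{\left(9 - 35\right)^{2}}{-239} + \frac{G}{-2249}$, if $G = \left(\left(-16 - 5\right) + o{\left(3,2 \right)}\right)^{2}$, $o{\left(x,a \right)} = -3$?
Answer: $- \frac{1657988}{537511} \approx -3.0846$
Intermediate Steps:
$G = 576$ ($G = \left(\left(-16 - 5\right) - 3\right)^{2} = \left(-21 - 3\right)^{2} = \left(-24\right)^{2} = 576$)
$\frac{\left(9 - 35\right)^{2}}{-239} + \frac{G}{-2249} = \frac{\left(9 - 35\right)^{2}}{-239} + \frac{576}{-2249} = \left(-26\right)^{2} \left(- \frac{1}{239}\right) + 576 \left(- \frac{1}{2249}\right) = 676 \left(- \frac{1}{239}\right) - \frac{576}{2249} = - \frac{676}{239} - \frac{576}{2249} = - \frac{1657988}{537511}$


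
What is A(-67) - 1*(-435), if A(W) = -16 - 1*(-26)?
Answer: 445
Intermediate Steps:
A(W) = 10 (A(W) = -16 + 26 = 10)
A(-67) - 1*(-435) = 10 - 1*(-435) = 10 + 435 = 445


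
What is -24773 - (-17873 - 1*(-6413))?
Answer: -13313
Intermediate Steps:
-24773 - (-17873 - 1*(-6413)) = -24773 - (-17873 + 6413) = -24773 - 1*(-11460) = -24773 + 11460 = -13313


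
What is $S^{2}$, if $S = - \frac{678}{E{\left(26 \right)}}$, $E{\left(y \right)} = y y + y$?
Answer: $\frac{12769}{13689} \approx 0.93279$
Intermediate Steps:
$E{\left(y \right)} = y + y^{2}$ ($E{\left(y \right)} = y^{2} + y = y + y^{2}$)
$S = - \frac{113}{117}$ ($S = - \frac{678}{26 \left(1 + 26\right)} = - \frac{678}{26 \cdot 27} = - \frac{678}{702} = \left(-678\right) \frac{1}{702} = - \frac{113}{117} \approx -0.96581$)
$S^{2} = \left(- \frac{113}{117}\right)^{2} = \frac{12769}{13689}$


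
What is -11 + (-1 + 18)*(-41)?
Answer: -708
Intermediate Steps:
-11 + (-1 + 18)*(-41) = -11 + 17*(-41) = -11 - 697 = -708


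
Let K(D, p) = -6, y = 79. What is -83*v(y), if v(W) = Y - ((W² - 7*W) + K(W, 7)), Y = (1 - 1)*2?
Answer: 471606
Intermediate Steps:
Y = 0 (Y = 0*2 = 0)
v(W) = 6 - W² + 7*W (v(W) = 0 - ((W² - 7*W) - 6) = 0 - (-6 + W² - 7*W) = 0 + (6 - W² + 7*W) = 6 - W² + 7*W)
-83*v(y) = -83*(6 - 1*79² + 7*79) = -83*(6 - 1*6241 + 553) = -83*(6 - 6241 + 553) = -83*(-5682) = 471606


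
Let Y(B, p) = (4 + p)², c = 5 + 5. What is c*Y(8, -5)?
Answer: 10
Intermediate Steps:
c = 10
c*Y(8, -5) = 10*(4 - 5)² = 10*(-1)² = 10*1 = 10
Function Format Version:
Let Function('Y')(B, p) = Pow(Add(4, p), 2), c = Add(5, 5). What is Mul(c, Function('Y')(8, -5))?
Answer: 10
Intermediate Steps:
c = 10
Mul(c, Function('Y')(8, -5)) = Mul(10, Pow(Add(4, -5), 2)) = Mul(10, Pow(-1, 2)) = Mul(10, 1) = 10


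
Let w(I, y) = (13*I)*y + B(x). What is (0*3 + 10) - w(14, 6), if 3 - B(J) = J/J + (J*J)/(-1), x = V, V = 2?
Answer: -1088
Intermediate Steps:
x = 2
B(J) = 2 + J**2 (B(J) = 3 - (J/J + (J*J)/(-1)) = 3 - (1 + J**2*(-1)) = 3 - (1 - J**2) = 3 + (-1 + J**2) = 2 + J**2)
w(I, y) = 6 + 13*I*y (w(I, y) = (13*I)*y + (2 + 2**2) = 13*I*y + (2 + 4) = 13*I*y + 6 = 6 + 13*I*y)
(0*3 + 10) - w(14, 6) = (0*3 + 10) - (6 + 13*14*6) = (0 + 10) - (6 + 1092) = 10 - 1*1098 = 10 - 1098 = -1088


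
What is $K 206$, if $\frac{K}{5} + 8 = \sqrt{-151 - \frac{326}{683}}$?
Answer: $-8240 + \frac{1030 i \sqrt{70662497}}{683} \approx -8240.0 + 12677.0 i$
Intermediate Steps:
$K = -40 + \frac{5 i \sqrt{70662497}}{683}$ ($K = -40 + 5 \sqrt{-151 - \frac{326}{683}} = -40 + 5 \sqrt{- \frac{103459}{683}} = -40 + 5 \frac{i \sqrt{70662497}}{683} = -40 + \frac{5 i \sqrt{70662497}}{683} \approx -40.0 + 61.538 i$)
$K 206 = \left(-40 + \frac{5 i \sqrt{70662497}}{683}\right) 206 = -8240 + \frac{1030 i \sqrt{70662497}}{683}$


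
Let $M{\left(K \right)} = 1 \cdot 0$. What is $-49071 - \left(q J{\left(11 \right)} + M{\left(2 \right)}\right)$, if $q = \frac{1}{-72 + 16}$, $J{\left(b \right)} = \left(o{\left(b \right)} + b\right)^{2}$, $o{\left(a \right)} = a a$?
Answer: $- \frac{341319}{7} \approx -48760.0$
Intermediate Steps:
$o{\left(a \right)} = a^{2}$
$J{\left(b \right)} = \left(b + b^{2}\right)^{2}$ ($J{\left(b \right)} = \left(b^{2} + b\right)^{2} = \left(b + b^{2}\right)^{2}$)
$q = - \frac{1}{56}$ ($q = \frac{1}{-56} = - \frac{1}{56} \approx -0.017857$)
$M{\left(K \right)} = 0$
$-49071 - \left(q J{\left(11 \right)} + M{\left(2 \right)}\right) = -49071 - \left(- \frac{11^{2} \left(1 + 11\right)^{2}}{56} + 0\right) = -49071 - \left(- \frac{121 \cdot 12^{2}}{56} + 0\right) = -49071 - \left(- \frac{121 \cdot 144}{56} + 0\right) = -49071 - \left(\left(- \frac{1}{56}\right) 17424 + 0\right) = -49071 - \left(- \frac{2178}{7} + 0\right) = -49071 - - \frac{2178}{7} = -49071 + \frac{2178}{7} = - \frac{341319}{7}$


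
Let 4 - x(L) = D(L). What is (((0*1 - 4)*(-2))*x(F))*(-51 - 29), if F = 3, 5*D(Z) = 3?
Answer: -2176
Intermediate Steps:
D(Z) = 3/5 (D(Z) = (1/5)*3 = 3/5)
x(L) = 17/5 (x(L) = 4 - 1*3/5 = 4 - 3/5 = 17/5)
(((0*1 - 4)*(-2))*x(F))*(-51 - 29) = (((0*1 - 4)*(-2))*(17/5))*(-51 - 29) = (((0 - 4)*(-2))*(17/5))*(-80) = (-4*(-2)*(17/5))*(-80) = (8*(17/5))*(-80) = (136/5)*(-80) = -2176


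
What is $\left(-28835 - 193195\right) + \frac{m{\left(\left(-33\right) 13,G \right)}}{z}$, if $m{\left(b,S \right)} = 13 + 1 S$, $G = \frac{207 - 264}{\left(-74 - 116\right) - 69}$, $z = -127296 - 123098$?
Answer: $- \frac{7199549888402}{32426023} \approx -2.2203 \cdot 10^{5}$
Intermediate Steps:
$z = -250394$
$G = \frac{57}{259}$ ($G = - \frac{57}{-190 - 69} = - \frac{57}{-259} = \left(-57\right) \left(- \frac{1}{259}\right) = \frac{57}{259} \approx 0.22008$)
$m{\left(b,S \right)} = 13 + S$
$\left(-28835 - 193195\right) + \frac{m{\left(\left(-33\right) 13,G \right)}}{z} = \left(-28835 - 193195\right) + \frac{13 + \frac{57}{259}}{-250394} = -222030 + \frac{3424}{259} \left(- \frac{1}{250394}\right) = -222030 - \frac{1712}{32426023} = - \frac{7199549888402}{32426023}$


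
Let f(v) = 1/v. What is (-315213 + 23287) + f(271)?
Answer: -79111945/271 ≈ -2.9193e+5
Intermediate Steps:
(-315213 + 23287) + f(271) = (-315213 + 23287) + 1/271 = -291926 + 1/271 = -79111945/271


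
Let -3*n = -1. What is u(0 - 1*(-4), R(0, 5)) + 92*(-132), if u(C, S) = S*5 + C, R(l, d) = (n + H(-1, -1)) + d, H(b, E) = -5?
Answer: -36415/3 ≈ -12138.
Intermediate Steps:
n = 1/3 (n = -1/3*(-1) = 1/3 ≈ 0.33333)
R(l, d) = -14/3 + d (R(l, d) = (1/3 - 5) + d = -14/3 + d)
u(C, S) = C + 5*S (u(C, S) = 5*S + C = C + 5*S)
u(0 - 1*(-4), R(0, 5)) + 92*(-132) = ((0 - 1*(-4)) + 5*(-14/3 + 5)) + 92*(-132) = ((0 + 4) + 5*(1/3)) - 12144 = (4 + 5/3) - 12144 = 17/3 - 12144 = -36415/3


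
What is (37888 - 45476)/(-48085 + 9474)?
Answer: 7588/38611 ≈ 0.19652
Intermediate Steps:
(37888 - 45476)/(-48085 + 9474) = -7588/(-38611) = -7588*(-1/38611) = 7588/38611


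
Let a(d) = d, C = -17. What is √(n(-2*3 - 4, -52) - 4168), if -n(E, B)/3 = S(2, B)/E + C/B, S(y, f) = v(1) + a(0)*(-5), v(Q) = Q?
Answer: I*√70450705/130 ≈ 64.565*I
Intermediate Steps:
S(y, f) = 1 (S(y, f) = 1 + 0*(-5) = 1 + 0 = 1)
n(E, B) = -3/E + 51/B (n(E, B) = -3*(1/E - 17/B) = -3/E + 51/B)
√(n(-2*3 - 4, -52) - 4168) = √((-3/(-2*3 - 4) + 51/(-52)) - 4168) = √((-3/(-6 - 4) + 51*(-1/52)) - 4168) = √((-3/(-10) - 51/52) - 4168) = √((-3*(-⅒) - 51/52) - 4168) = √((3/10 - 51/52) - 4168) = √(-177/260 - 4168) = √(-1083857/260) = I*√70450705/130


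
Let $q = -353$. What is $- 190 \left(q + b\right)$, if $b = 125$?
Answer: $43320$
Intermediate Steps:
$- 190 \left(q + b\right) = - 190 \left(-353 + 125\right) = \left(-190\right) \left(-228\right) = 43320$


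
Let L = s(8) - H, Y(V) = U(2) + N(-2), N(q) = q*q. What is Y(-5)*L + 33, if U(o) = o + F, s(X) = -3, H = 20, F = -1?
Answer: -82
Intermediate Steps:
U(o) = -1 + o (U(o) = o - 1 = -1 + o)
N(q) = q²
Y(V) = 5 (Y(V) = (-1 + 2) + (-2)² = 1 + 4 = 5)
L = -23 (L = -3 - 1*20 = -3 - 20 = -23)
Y(-5)*L + 33 = 5*(-23) + 33 = -115 + 33 = -82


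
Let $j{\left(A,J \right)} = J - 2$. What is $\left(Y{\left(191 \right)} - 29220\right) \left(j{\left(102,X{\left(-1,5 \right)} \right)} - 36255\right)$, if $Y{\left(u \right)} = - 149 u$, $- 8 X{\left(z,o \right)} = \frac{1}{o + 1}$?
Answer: $\frac{100380897823}{48} \approx 2.0913 \cdot 10^{9}$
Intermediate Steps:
$X{\left(z,o \right)} = - \frac{1}{8 \left(1 + o\right)}$ ($X{\left(z,o \right)} = - \frac{1}{8 \left(o + 1\right)} = - \frac{1}{8 \left(1 + o\right)}$)
$j{\left(A,J \right)} = -2 + J$
$\left(Y{\left(191 \right)} - 29220\right) \left(j{\left(102,X{\left(-1,5 \right)} \right)} - 36255\right) = \left(\left(-149\right) 191 - 29220\right) \left(\left(-2 - \frac{1}{8 + 8 \cdot 5}\right) - 36255\right) = \left(-28459 - 29220\right) \left(\left(-2 - \frac{1}{8 + 40}\right) - 36255\right) = - 57679 \left(\left(-2 - \frac{1}{48}\right) - 36255\right) = - 57679 \left(- \frac{97}{48} - 36255\right) = \left(-57679\right) \left(- \frac{1740337}{48}\right) = \frac{100380897823}{48}$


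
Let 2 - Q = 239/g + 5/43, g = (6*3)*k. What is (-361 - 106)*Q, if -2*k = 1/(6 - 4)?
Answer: -9939161/387 ≈ -25683.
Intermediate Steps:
k = -1/4 (k = -1/(2*(6 - 4)) = -1/2/2 = -1/2*1/2 = -1/4 ≈ -0.25000)
g = -9/2 (g = (6*3)*(-1/4) = 18*(-1/4) = -9/2 ≈ -4.5000)
Q = 21283/387 (Q = 2 - (239/(-9/2) + 5/43) = 2 - (239*(-2/9) + 5*(1/43)) = 2 - (-478/9 + 5/43) = 2 - 1*(-20509/387) = 2 + 20509/387 = 21283/387 ≈ 54.995)
(-361 - 106)*Q = (-361 - 106)*(21283/387) = -467*21283/387 = -9939161/387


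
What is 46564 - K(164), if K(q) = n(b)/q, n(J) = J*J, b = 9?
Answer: 7636415/164 ≈ 46564.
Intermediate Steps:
n(J) = J**2
K(q) = 81/q (K(q) = 9**2/q = 81/q)
46564 - K(164) = 46564 - 81/164 = 7636415/164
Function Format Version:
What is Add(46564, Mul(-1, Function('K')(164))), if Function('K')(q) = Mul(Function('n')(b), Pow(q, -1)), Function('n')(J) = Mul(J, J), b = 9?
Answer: Rational(7636415, 164) ≈ 46564.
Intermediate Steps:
Function('n')(J) = Pow(J, 2)
Function('K')(q) = Mul(81, Pow(q, -1)) (Function('K')(q) = Mul(Pow(9, 2), Pow(q, -1)) = Mul(81, Pow(q, -1)))
Add(46564, Mul(-1, Function('K')(164))) = Add(46564, Mul(-1, Mul(81, Pow(164, -1)))) = Add(46564, Mul(-1, Mul(81, Rational(1, 164)))) = Add(46564, Mul(-1, Rational(81, 164))) = Add(46564, Rational(-81, 164)) = Rational(7636415, 164)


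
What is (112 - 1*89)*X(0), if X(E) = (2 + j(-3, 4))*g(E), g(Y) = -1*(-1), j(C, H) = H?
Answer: 138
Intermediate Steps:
g(Y) = 1
X(E) = 6 (X(E) = (2 + 4)*1 = 6*1 = 6)
(112 - 1*89)*X(0) = (112 - 1*89)*6 = (112 - 89)*6 = 23*6 = 138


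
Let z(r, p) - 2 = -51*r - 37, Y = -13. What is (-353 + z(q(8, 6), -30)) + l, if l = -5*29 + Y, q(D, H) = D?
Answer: -954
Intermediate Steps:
z(r, p) = -35 - 51*r (z(r, p) = 2 + (-51*r - 37) = 2 + (-37 - 51*r) = -35 - 51*r)
l = -158 (l = -5*29 - 13 = -145 - 13 = -158)
(-353 + z(q(8, 6), -30)) + l = (-353 + (-35 - 51*8)) - 158 = (-353 + (-35 - 408)) - 158 = (-353 - 443) - 158 = -796 - 158 = -954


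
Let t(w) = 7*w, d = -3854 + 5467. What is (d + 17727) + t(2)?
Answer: 19354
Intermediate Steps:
d = 1613
(d + 17727) + t(2) = (1613 + 17727) + 7*2 = 19340 + 14 = 19354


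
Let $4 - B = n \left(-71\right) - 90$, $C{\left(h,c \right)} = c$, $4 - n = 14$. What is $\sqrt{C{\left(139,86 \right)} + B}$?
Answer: $i \sqrt{530} \approx 23.022 i$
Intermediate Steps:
$n = -10$ ($n = 4 - 14 = -10$)
$B = -616$ ($B = 4 - \left(\left(-10\right) \left(-71\right) - 90\right) = 4 - \left(710 - 90\right) = 4 - 620 = -616$)
$\sqrt{C{\left(139,86 \right)} + B} = \sqrt{86 - 616} = \sqrt{-530} = i \sqrt{530}$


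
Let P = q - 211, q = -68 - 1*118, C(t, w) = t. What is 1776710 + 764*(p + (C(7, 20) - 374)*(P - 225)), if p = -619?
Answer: 175705130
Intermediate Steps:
q = -186 (q = -68 - 118 = -186)
P = -397 (P = -186 - 211 = -397)
1776710 + 764*(p + (C(7, 20) - 374)*(P - 225)) = 1776710 + 764*(-619 + (7 - 374)*(-397 - 225)) = 1776710 + 764*(-619 - 367*(-622)) = 1776710 + 764*(-619 + 228274) = 1776710 + 764*227655 = 1776710 + 173928420 = 175705130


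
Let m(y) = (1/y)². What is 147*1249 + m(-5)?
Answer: 4590076/25 ≈ 1.8360e+5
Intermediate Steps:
m(y) = y⁻²
147*1249 + m(-5) = 147*1249 + (-5)⁻² = 183603 + 1/25 = 4590076/25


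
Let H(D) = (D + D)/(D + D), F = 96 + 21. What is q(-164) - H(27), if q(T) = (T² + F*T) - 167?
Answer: 7540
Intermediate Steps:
F = 117
q(T) = -167 + T² + 117*T (q(T) = (T² + 117*T) - 167 = -167 + T² + 117*T)
H(D) = 1 (H(D) = (2*D)/((2*D)) = (2*D)*(1/(2*D)) = 1)
q(-164) - H(27) = (-167 + (-164)² + 117*(-164)) - 1*1 = (-167 + 26896 - 19188) - 1 = 7541 - 1 = 7540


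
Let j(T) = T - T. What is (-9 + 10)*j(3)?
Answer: 0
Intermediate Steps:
j(T) = 0
(-9 + 10)*j(3) = (-9 + 10)*0 = 1*0 = 0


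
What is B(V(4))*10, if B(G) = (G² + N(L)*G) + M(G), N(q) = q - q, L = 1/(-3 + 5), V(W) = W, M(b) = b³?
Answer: 800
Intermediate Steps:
L = ½ (L = 1/2 = ½ ≈ 0.50000)
N(q) = 0
B(G) = G² + G³ (B(G) = (G² + 0*G) + G³ = (G² + 0) + G³ = G² + G³)
B(V(4))*10 = (4²*(1 + 4))*10 = (16*5)*10 = 80*10 = 800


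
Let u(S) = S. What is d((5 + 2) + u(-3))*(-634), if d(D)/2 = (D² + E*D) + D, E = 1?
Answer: -30432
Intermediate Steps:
d(D) = 2*D² + 4*D (d(D) = 2*((D² + 1*D) + D) = 2*((D² + D) + D) = 2*((D + D²) + D) = 2*(D² + 2*D) = 2*D² + 4*D)
d((5 + 2) + u(-3))*(-634) = (2*((5 + 2) - 3)*(2 + ((5 + 2) - 3)))*(-634) = (2*(7 - 3)*(2 + (7 - 3)))*(-634) = (2*4*(2 + 4))*(-634) = (2*4*6)*(-634) = 48*(-634) = -30432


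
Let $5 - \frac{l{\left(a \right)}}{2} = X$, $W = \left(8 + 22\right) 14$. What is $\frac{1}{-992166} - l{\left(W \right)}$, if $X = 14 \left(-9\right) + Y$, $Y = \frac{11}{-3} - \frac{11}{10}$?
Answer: $- \frac{449010237}{1653610} \approx -271.53$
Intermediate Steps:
$W = 420$ ($W = 30 \cdot 14 = 420$)
$Y = - \frac{143}{30}$ ($Y = 11 \left(- \frac{1}{3}\right) - \frac{11}{10} = - \frac{11}{3} - \frac{11}{10} = - \frac{143}{30} \approx -4.7667$)
$X = - \frac{3923}{30}$ ($X = 14 \left(-9\right) - \frac{143}{30} = -126 - \frac{143}{30} = - \frac{3923}{30} \approx -130.77$)
$l{\left(a \right)} = \frac{4073}{15}$ ($l{\left(a \right)} = 10 - - \frac{3923}{15} = 10 + \frac{3923}{15} = \frac{4073}{15}$)
$\frac{1}{-992166} - l{\left(W \right)} = \frac{1}{-992166} - \frac{4073}{15} = - \frac{1}{992166} - \frac{4073}{15} = - \frac{449010237}{1653610}$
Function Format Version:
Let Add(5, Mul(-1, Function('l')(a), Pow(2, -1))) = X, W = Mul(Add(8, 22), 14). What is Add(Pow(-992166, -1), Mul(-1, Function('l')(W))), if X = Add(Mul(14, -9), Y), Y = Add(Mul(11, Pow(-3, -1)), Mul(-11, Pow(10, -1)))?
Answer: Rational(-449010237, 1653610) ≈ -271.53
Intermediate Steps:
W = 420 (W = Mul(30, 14) = 420)
Y = Rational(-143, 30) (Y = Add(Mul(11, Rational(-1, 3)), Mul(-11, Rational(1, 10))) = Add(Rational(-11, 3), Rational(-11, 10)) = Rational(-143, 30) ≈ -4.7667)
X = Rational(-3923, 30) (X = Add(Mul(14, -9), Rational(-143, 30)) = Add(-126, Rational(-143, 30)) = Rational(-3923, 30) ≈ -130.77)
Function('l')(a) = Rational(4073, 15) (Function('l')(a) = Add(10, Mul(-2, Rational(-3923, 30))) = Add(10, Rational(3923, 15)) = Rational(4073, 15))
Add(Pow(-992166, -1), Mul(-1, Function('l')(W))) = Add(Pow(-992166, -1), Mul(-1, Rational(4073, 15))) = Add(Rational(-1, 992166), Rational(-4073, 15)) = Rational(-449010237, 1653610)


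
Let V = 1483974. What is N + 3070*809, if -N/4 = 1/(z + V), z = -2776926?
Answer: 802803593941/323238 ≈ 2.4836e+6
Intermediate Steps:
N = 1/323238 (N = -4/(-2776926 + 1483974) = -4/(-1292952) = -4*(-1/1292952) = 1/323238 ≈ 3.0937e-6)
N + 3070*809 = 1/323238 + 3070*809 = 1/323238 + 2483630 = 802803593941/323238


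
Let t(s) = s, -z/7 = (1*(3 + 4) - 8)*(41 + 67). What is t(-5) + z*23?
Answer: 17383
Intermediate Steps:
z = 756 (z = -7*(1*(3 + 4) - 8)*(41 + 67) = -7*(1*7 - 8)*108 = -7*(7 - 8)*108 = -(-7)*108 = -7*(-108) = 756)
t(-5) + z*23 = -5 + 756*23 = -5 + 17388 = 17383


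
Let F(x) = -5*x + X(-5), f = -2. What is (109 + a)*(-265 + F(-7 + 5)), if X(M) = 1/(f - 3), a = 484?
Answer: -756668/5 ≈ -1.5133e+5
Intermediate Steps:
X(M) = -1/5 (X(M) = 1/(-2 - 3) = 1/(-5) = -1/5)
F(x) = -1/5 - 5*x (F(x) = -5*x - 1/5 = -1/5 - 5*x)
(109 + a)*(-265 + F(-7 + 5)) = (109 + 484)*(-265 + (-1/5 - 5*(-7 + 5))) = 593*(-265 + (-1/5 - 5*(-2))) = 593*(-265 + (-1/5 + 10)) = 593*(-265 + 49/5) = 593*(-1276/5) = -756668/5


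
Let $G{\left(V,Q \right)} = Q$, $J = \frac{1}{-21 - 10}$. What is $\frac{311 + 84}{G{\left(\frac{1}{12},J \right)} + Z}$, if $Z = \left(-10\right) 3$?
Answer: $- \frac{12245}{931} \approx -13.153$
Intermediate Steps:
$J = - \frac{1}{31}$ ($J = \frac{1}{-31} = - \frac{1}{31} \approx -0.032258$)
$Z = -30$
$\frac{311 + 84}{G{\left(\frac{1}{12},J \right)} + Z} = \frac{311 + 84}{- \frac{1}{31} - 30} = \frac{395}{- \frac{931}{31}} = 395 \left(- \frac{31}{931}\right) = - \frac{12245}{931}$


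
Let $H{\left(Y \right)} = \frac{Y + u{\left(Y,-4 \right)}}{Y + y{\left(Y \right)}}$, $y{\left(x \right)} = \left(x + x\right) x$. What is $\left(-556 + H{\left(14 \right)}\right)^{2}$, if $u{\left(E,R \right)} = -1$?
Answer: $\frac{50950872729}{164836} \approx 3.091 \cdot 10^{5}$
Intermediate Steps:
$y{\left(x \right)} = 2 x^{2}$ ($y{\left(x \right)} = 2 x x = 2 x^{2}$)
$H{\left(Y \right)} = \frac{-1 + Y}{Y + 2 Y^{2}}$ ($H{\left(Y \right)} = \frac{Y - 1}{Y + 2 Y^{2}} = \frac{-1 + Y}{Y + 2 Y^{2}}$)
$\left(-556 + H{\left(14 \right)}\right)^{2} = \left(-556 + \frac{-1 + 14}{14 \left(1 + 2 \cdot 14\right)}\right)^{2} = \left(-556 + \frac{1}{14} \frac{1}{1 + 28} \cdot 13\right)^{2} = \left(-556 + \frac{1}{14} \cdot \frac{1}{29} \cdot 13\right)^{2} = \left(-556 + \frac{13}{406}\right)^{2} = \left(- \frac{225723}{406}\right)^{2} = \frac{50950872729}{164836}$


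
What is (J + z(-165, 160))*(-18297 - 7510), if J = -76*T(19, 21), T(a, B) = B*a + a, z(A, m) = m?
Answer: 815707656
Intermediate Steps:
T(a, B) = a + B*a
J = -31768 (J = -1444*(1 + 21) = -1444*22 = -76*418 = -31768)
(J + z(-165, 160))*(-18297 - 7510) = (-31768 + 160)*(-18297 - 7510) = -31608*(-25807) = 815707656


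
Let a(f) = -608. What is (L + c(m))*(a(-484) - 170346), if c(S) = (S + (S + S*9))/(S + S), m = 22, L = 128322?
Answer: -21938099435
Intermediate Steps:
c(S) = 11/2 (c(S) = (S + (S + 9*S))/((2*S)) = (S + 10*S)*(1/(2*S)) = (11*S)*(1/(2*S)) = 11/2)
(L + c(m))*(a(-484) - 170346) = (128322 + 11/2)*(-608 - 170346) = (256655/2)*(-170954) = -21938099435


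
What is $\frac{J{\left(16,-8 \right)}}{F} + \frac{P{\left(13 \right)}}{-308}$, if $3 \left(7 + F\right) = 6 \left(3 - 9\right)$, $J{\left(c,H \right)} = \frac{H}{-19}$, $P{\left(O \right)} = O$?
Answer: $- \frac{7157}{111188} \approx -0.064368$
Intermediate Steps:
$J{\left(c,H \right)} = - \frac{H}{19}$
$F = -19$ ($F = -7 + \frac{6 \left(3 - 9\right)}{3} = -7 + \frac{6 \left(-6\right)}{3} = -7 + \frac{1}{3} \left(-36\right) = -7 - 12 = -19$)
$\frac{J{\left(16,-8 \right)}}{F} + \frac{P{\left(13 \right)}}{-308} = \frac{\left(- \frac{1}{19}\right) \left(-8\right)}{-19} + \frac{13}{-308} = \frac{8}{19} \left(- \frac{1}{19}\right) + 13 \left(- \frac{1}{308}\right) = - \frac{8}{361} - \frac{13}{308} = - \frac{7157}{111188}$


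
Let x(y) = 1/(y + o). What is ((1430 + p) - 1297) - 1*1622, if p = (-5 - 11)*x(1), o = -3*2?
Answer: -7429/5 ≈ -1485.8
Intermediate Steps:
o = -6
x(y) = 1/(-6 + y) (x(y) = 1/(y - 6) = 1/(-6 + y))
p = 16/5 (p = (-5 - 11)/(-6 + 1) = -16/(-5) = -16*(-⅕) = 16/5 ≈ 3.2000)
((1430 + p) - 1297) - 1*1622 = ((1430 + 16/5) - 1297) - 1*1622 = (7166/5 - 1297) - 1622 = 681/5 - 1622 = -7429/5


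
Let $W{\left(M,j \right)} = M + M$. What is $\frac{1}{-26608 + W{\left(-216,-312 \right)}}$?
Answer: $- \frac{1}{27040} \approx -3.6982 \cdot 10^{-5}$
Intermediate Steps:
$W{\left(M,j \right)} = 2 M$
$\frac{1}{-26608 + W{\left(-216,-312 \right)}} = \frac{1}{-26608 + 2 \left(-216\right)} = \frac{1}{-26608 - 432} = \frac{1}{-27040} = - \frac{1}{27040}$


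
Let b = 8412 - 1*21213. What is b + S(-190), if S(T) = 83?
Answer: -12718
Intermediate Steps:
b = -12801 (b = 8412 - 21213 = -12801)
b + S(-190) = -12801 + 83 = -12718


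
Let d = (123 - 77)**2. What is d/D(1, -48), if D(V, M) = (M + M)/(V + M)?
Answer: 24863/24 ≈ 1036.0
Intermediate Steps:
D(V, M) = 2*M/(M + V) (D(V, M) = (2*M)/(M + V) = 2*M/(M + V))
d = 2116 (d = 46**2 = 2116)
d/D(1, -48) = 2116/((2*(-48)/(-48 + 1))) = 2116/((2*(-48)/(-47))) = 2116/((2*(-48)*(-1/47))) = 2116/(96/47) = 2116*(47/96) = 24863/24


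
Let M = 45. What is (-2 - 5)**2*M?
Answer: 2205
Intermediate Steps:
(-2 - 5)**2*M = (-2 - 5)**2*45 = (-7)**2*45 = 49*45 = 2205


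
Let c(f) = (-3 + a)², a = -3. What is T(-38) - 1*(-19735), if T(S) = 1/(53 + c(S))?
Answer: 1756416/89 ≈ 19735.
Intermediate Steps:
c(f) = 36 (c(f) = (-3 - 3)² = (-6)² = 36)
T(S) = 1/89 (T(S) = 1/(53 + 36) = 1/89)
T(-38) - 1*(-19735) = 1/89 - 1*(-19735) = 1/89 + 19735 = 1756416/89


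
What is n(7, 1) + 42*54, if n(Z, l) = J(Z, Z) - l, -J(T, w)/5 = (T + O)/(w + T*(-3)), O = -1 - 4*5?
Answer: 2262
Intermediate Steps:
O = -21 (O = -1 - 20 = -21)
J(T, w) = -5*(-21 + T)/(w - 3*T) (J(T, w) = -5*(T - 21)/(w + T*(-3)) = -5*(-21 + T)/(w - 3*T))
n(Z, l) = -l + 5*(-21 + Z)/(2*Z) (n(Z, l) = 5*(-21 + Z)/(-Z + 3*Z) - l = 5*(-21 + Z)/((2*Z)) - l = 5*(1/(2*Z))*(-21 + Z) - l = 5*(-21 + Z)/(2*Z) - l = -l + 5*(-21 + Z)/(2*Z))
n(7, 1) + 42*54 = (5/2 - 1*1 - 105/2/7) + 42*54 = (5/2 - 1 - 105/2*1/7) + 2268 = (5/2 - 1 - 15/2) + 2268 = -6 + 2268 = 2262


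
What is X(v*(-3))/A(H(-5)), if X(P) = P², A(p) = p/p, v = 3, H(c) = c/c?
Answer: 81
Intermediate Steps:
H(c) = 1
A(p) = 1
X(v*(-3))/A(H(-5)) = (3*(-3))²/1 = (-9)²*1 = 81*1 = 81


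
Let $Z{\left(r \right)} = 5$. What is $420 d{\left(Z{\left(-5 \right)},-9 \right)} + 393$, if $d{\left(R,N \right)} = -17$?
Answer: $-6747$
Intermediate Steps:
$420 d{\left(Z{\left(-5 \right)},-9 \right)} + 393 = 420 \left(-17\right) + 393 = -7140 + 393 = -6747$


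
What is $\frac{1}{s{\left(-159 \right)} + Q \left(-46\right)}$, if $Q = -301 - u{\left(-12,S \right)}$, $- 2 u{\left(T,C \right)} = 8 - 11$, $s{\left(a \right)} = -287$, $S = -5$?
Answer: $\frac{1}{13628} \approx 7.3378 \cdot 10^{-5}$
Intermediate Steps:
$u{\left(T,C \right)} = \frac{3}{2}$ ($u{\left(T,C \right)} = - \frac{8 - 11}{2} = \left(- \frac{1}{2}\right) \left(-3\right) = \frac{3}{2}$)
$Q = - \frac{605}{2}$ ($Q = -301 - \frac{3}{2} = - \frac{605}{2} \approx -302.5$)
$\frac{1}{s{\left(-159 \right)} + Q \left(-46\right)} = \frac{1}{-287 - -13915} = \frac{1}{-287 + 13915} = \frac{1}{13628}$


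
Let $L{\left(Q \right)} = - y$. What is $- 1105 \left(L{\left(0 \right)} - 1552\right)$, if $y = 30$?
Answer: $1748110$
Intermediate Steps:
$L{\left(Q \right)} = -30$ ($L{\left(Q \right)} = \left(-1\right) 30 = -30$)
$- 1105 \left(L{\left(0 \right)} - 1552\right) = - 1105 \left(-30 - 1552\right) = \left(-1105\right) \left(-1582\right) = 1748110$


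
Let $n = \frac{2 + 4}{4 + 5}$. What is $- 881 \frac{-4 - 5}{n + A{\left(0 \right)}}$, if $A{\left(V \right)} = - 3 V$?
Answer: $\frac{23787}{2} \approx 11894.0$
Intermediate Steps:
$n = \frac{2}{3}$ ($n = \frac{6}{9} = 6 \cdot \frac{1}{9} = \frac{2}{3} \approx 0.66667$)
$- 881 \frac{-4 - 5}{n + A{\left(0 \right)}} = - 881 \frac{-4 - 5}{\frac{2}{3} - 0} = - 881 \left(- \frac{9}{\frac{2}{3} + 0}\right) = - 881 \left(- \frac{9}{\frac{2}{3}}\right) = - 881 \left(\left(-9\right) \frac{3}{2}\right) = \left(-881\right) \left(- \frac{27}{2}\right) = \frac{23787}{2}$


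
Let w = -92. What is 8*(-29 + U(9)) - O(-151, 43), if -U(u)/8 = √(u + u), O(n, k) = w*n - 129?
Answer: -13995 - 192*√2 ≈ -14267.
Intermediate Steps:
O(n, k) = -129 - 92*n (O(n, k) = -92*n - 129 = -129 - 92*n)
U(u) = -8*√2*√u (U(u) = -8*√(u + u) = -8*√2*√u)
8*(-29 + U(9)) - O(-151, 43) = 8*(-29 - 8*√2*√9) - (-129 - 92*(-151)) = 8*(-29 - 8*√2*3) - (-129 + 13892) = 8*(-29 - 24*√2) - 1*13763 = (-232 - 192*√2) - 13763 = -13995 - 192*√2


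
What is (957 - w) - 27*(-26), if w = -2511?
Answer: 4170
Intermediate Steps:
(957 - w) - 27*(-26) = (957 - 1*(-2511)) - 27*(-26) = (957 + 2511) - 1*(-702) = 3468 + 702 = 4170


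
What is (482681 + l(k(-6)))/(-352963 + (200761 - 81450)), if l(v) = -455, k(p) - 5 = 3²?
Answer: -80371/38942 ≈ -2.0639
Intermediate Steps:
k(p) = 14 (k(p) = 5 + 3² = 5 + 9 = 14)
(482681 + l(k(-6)))/(-352963 + (200761 - 81450)) = (482681 - 455)/(-352963 + (200761 - 81450)) = 482226/(-352963 + 119311) = 482226/(-233652) = 482226*(-1/233652) = -80371/38942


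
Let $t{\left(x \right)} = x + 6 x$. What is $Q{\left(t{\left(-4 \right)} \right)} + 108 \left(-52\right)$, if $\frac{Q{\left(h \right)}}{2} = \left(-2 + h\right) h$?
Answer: $-3936$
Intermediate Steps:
$t{\left(x \right)} = 7 x$
$Q{\left(h \right)} = 2 h \left(-2 + h\right)$ ($Q{\left(h \right)} = 2 \left(-2 + h\right) h = 2 h \left(-2 + h\right)$)
$Q{\left(t{\left(-4 \right)} \right)} + 108 \left(-52\right) = 2 \cdot 7 \left(-4\right) \left(-2 + 7 \left(-4\right)\right) + 108 \left(-52\right) = 2 \left(-28\right) \left(-2 - 28\right) - 5616 = 2 \left(-28\right) \left(-30\right) - 5616 = 1680 - 5616 = -3936$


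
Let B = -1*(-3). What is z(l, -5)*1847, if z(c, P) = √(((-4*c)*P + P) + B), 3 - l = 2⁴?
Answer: 1847*I*√262 ≈ 29896.0*I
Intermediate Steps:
B = 3
l = -13 (l = 3 - 1*2⁴ = 3 - 1*16 = 3 - 16 = -13)
z(c, P) = √(3 + P - 4*P*c) (z(c, P) = √(((-4*c)*P + P) + 3) = √((-4*P*c + P) + 3) = √((P - 4*P*c) + 3) = √(3 + P - 4*P*c))
z(l, -5)*1847 = √(3 - 5 - 4*(-5)*(-13))*1847 = √(3 - 5 - 260)*1847 = √(-262)*1847 = (I*√262)*1847 = 1847*I*√262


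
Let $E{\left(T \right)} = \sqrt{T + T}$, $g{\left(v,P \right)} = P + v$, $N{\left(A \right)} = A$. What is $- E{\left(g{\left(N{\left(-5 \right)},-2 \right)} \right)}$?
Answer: $- i \sqrt{14} \approx - 3.7417 i$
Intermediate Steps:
$E{\left(T \right)} = \sqrt{2} \sqrt{T}$ ($E{\left(T \right)} = \sqrt{2 T} = \sqrt{2} \sqrt{T}$)
$- E{\left(g{\left(N{\left(-5 \right)},-2 \right)} \right)} = - \sqrt{2} \sqrt{-2 - 5} = - \sqrt{2} \sqrt{-7} = - \sqrt{2} i \sqrt{7} = - i \sqrt{14}$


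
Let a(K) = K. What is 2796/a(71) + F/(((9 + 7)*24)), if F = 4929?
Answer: 474541/9088 ≈ 52.216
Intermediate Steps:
2796/a(71) + F/(((9 + 7)*24)) = 2796/71 + 4929/(((9 + 7)*24)) = 2796*(1/71) + 4929/((16*24)) = 2796/71 + 4929/384 = 2796/71 + 4929*(1/384) = 2796/71 + 1643/128 = 474541/9088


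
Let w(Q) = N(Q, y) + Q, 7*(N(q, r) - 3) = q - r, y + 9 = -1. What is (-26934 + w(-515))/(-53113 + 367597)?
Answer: -64209/733796 ≈ -0.087502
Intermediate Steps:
y = -10 (y = -9 - 1 = -10)
N(q, r) = 3 - r/7 + q/7 (N(q, r) = 3 + (q - r)/7 = 3 + (-r/7 + q/7) = 3 - r/7 + q/7)
w(Q) = 31/7 + 8*Q/7 (w(Q) = (3 - 1/7*(-10) + Q/7) + Q = (3 + 10/7 + Q/7) + Q = (31/7 + Q/7) + Q = 31/7 + 8*Q/7)
(-26934 + w(-515))/(-53113 + 367597) = (-26934 + (31/7 + (8/7)*(-515)))/(-53113 + 367597) = (-26934 + (31/7 - 4120/7))/314484 = (-26934 - 4089/7)*(1/314484) = -192627/7*1/314484 = -64209/733796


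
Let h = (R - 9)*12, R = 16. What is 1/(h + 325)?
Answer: 1/409 ≈ 0.0024450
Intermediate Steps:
h = 84 (h = (16 - 9)*12 = 7*12 = 84)
1/(h + 325) = 1/(84 + 325) = 1/409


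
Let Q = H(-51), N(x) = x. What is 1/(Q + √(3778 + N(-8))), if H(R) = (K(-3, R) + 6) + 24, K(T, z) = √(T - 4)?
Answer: 1/(30 + √3770 + I*√7) ≈ 0.010932 - 0.00031644*I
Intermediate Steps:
K(T, z) = √(-4 + T)
H(R) = 30 + I*√7 (H(R) = (√(-4 - 3) + 6) + 24 = (√(-7) + 6) + 24 = (I*√7 + 6) + 24 = (6 + I*√7) + 24 = 30 + I*√7)
Q = 30 + I*√7 ≈ 30.0 + 2.6458*I
1/(Q + √(3778 + N(-8))) = 1/((30 + I*√7) + √(3778 - 8)) = 1/((30 + I*√7) + √3770) = 1/(30 + √3770 + I*√7)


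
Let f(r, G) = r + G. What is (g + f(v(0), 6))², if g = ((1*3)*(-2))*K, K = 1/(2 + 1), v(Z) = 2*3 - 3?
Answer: 49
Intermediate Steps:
v(Z) = 3 (v(Z) = 6 - 3 = 3)
K = ⅓ (K = 1/3 = ⅓ ≈ 0.33333)
f(r, G) = G + r
g = -2 (g = ((1*3)*(-2))*(⅓) = (3*(-2))*(⅓) = -6*⅓ = -2)
(g + f(v(0), 6))² = (-2 + (6 + 3))² = (-2 + 9)² = 7² = 49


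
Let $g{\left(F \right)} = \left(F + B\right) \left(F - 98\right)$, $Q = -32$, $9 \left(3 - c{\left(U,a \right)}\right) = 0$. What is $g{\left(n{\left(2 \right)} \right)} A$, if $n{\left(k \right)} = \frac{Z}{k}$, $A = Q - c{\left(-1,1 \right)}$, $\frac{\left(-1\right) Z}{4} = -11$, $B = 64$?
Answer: $228760$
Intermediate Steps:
$Z = 44$ ($Z = \left(-4\right) \left(-11\right) = 44$)
$c{\left(U,a \right)} = 3$ ($c{\left(U,a \right)} = 3 - 0 = 3 + 0 = 3$)
$A = -35$ ($A = -32 - 3 = -35$)
$n{\left(k \right)} = \frac{44}{k}$
$g{\left(F \right)} = \left(-98 + F\right) \left(64 + F\right)$ ($g{\left(F \right)} = \left(F + 64\right) \left(F - 98\right) = \left(64 + F\right) \left(-98 + F\right) = \left(-98 + F\right) \left(64 + F\right)$)
$g{\left(n{\left(2 \right)} \right)} A = \left(-6272 + \left(\frac{44}{2}\right)^{2} - 34 \cdot \frac{44}{2}\right) \left(-35\right) = \left(-6272 + \left(44 \cdot \frac{1}{2}\right)^{2} - 34 \cdot 44 \cdot \frac{1}{2}\right) \left(-35\right) = \left(-6272 + 22^{2} - 748\right) \left(-35\right) = \left(-6272 + 484 - 748\right) \left(-35\right) = \left(-6536\right) \left(-35\right) = 228760$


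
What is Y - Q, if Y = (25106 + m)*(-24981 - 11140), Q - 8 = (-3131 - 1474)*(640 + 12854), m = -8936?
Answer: -521936708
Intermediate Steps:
Q = -62139862 (Q = 8 + (-3131 - 1474)*(640 + 12854) = 8 - 4605*13494 = 8 - 62139870 = -62139862)
Y = -584076570 (Y = (25106 - 8936)*(-24981 - 11140) = 16170*(-36121) = -584076570)
Y - Q = -584076570 - 1*(-62139862) = -584076570 + 62139862 = -521936708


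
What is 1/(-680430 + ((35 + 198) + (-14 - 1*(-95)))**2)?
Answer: -1/581834 ≈ -1.7187e-6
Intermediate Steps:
1/(-680430 + ((35 + 198) + (-14 - 1*(-95)))**2) = 1/(-680430 + (233 + (-14 + 95))**2) = 1/(-680430 + (233 + 81)**2) = 1/(-680430 + 314**2) = 1/(-680430 + 98596) = 1/(-581834) = -1/581834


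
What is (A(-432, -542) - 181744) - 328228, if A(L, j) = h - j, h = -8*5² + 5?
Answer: -509625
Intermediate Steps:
h = -195 (h = -8*25 + 5 = -200 + 5 = -195)
A(L, j) = -195 - j
(A(-432, -542) - 181744) - 328228 = ((-195 - 1*(-542)) - 181744) - 328228 = ((-195 + 542) - 181744) - 328228 = (347 - 181744) - 328228 = -181397 - 328228 = -509625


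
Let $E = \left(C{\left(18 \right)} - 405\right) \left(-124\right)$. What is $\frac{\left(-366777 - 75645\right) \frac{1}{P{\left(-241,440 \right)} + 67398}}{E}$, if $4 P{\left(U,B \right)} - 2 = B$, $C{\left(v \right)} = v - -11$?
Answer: $- \frac{221211}{1573758152} \approx -0.00014056$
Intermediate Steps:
$C{\left(v \right)} = 11 + v$ ($C{\left(v \right)} = v + 11 = 11 + v$)
$P{\left(U,B \right)} = \frac{1}{2} + \frac{B}{4}$
$E = 46624$ ($E = \left(\left(11 + 18\right) - 405\right) \left(-124\right) = \left(29 - 405\right) \left(-124\right) = \left(-376\right) \left(-124\right) = 46624$)
$\frac{\left(-366777 - 75645\right) \frac{1}{P{\left(-241,440 \right)} + 67398}}{E} = \frac{\left(-366777 - 75645\right) \frac{1}{\left(\frac{1}{2} + \frac{1}{4} \cdot 440\right) + 67398}}{46624} = - \frac{442422}{\left(\frac{1}{2} + 110\right) + 67398} \cdot \frac{1}{46624} = - \frac{442422}{\frac{221}{2} + 67398} \cdot \frac{1}{46624} = - \frac{442422}{\frac{135017}{2}} \cdot \frac{1}{46624} = \left(-442422\right) \frac{2}{135017} \cdot \frac{1}{46624} = \left(- \frac{884844}{135017}\right) \frac{1}{46624} = - \frac{221211}{1573758152}$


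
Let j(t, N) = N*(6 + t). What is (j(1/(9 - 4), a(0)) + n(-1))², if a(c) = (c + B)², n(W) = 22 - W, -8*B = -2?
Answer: 3500641/6400 ≈ 546.97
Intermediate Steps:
B = ¼ (B = -⅛*(-2) = ¼ ≈ 0.25000)
a(c) = (¼ + c)² (a(c) = (c + ¼)² = (¼ + c)²)
(j(1/(9 - 4), a(0)) + n(-1))² = (((1 + 4*0)²/16)*(6 + 1/(9 - 4)) + (22 - 1*(-1)))² = (((1 + 0)²/16)*(6 + 1/5) + (22 + 1))² = (((1/16)*1²)*(6 + ⅕) + 23)² = (((1/16)*1)*(31/5) + 23)² = ((1/16)*(31/5) + 23)² = (31/80 + 23)² = (1871/80)² = 3500641/6400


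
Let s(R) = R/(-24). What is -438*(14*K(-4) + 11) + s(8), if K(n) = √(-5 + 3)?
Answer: -14455/3 - 6132*I*√2 ≈ -4818.3 - 8672.0*I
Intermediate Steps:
s(R) = -R/24 (s(R) = R*(-1/24) = -R/24)
K(n) = I*√2 (K(n) = √(-2) = I*√2)
-438*(14*K(-4) + 11) + s(8) = -438*(14*(I*√2) + 11) - 1/24*8 = -438*(14*I*√2 + 11) - ⅓ = -438*(11 + 14*I*√2) - ⅓ = (-4818 - 6132*I*√2) - ⅓ = -14455/3 - 6132*I*√2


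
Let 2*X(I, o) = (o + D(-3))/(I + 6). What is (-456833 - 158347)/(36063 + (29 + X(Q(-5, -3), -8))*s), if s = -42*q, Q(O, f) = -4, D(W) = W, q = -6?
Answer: -102530/7113 ≈ -14.414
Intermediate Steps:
X(I, o) = (-3 + o)/(2*(6 + I)) (X(I, o) = ((o - 3)/(I + 6))/2 = ((-3 + o)/(6 + I))/2 = (-3 + o)/(2*(6 + I)))
s = 252 (s = -42*(-6) = 252)
(-456833 - 158347)/(36063 + (29 + X(Q(-5, -3), -8))*s) = (-456833 - 158347)/(36063 + (29 + (-3 - 8)/(2*(6 - 4)))*252) = -615180/(36063 + (29 + (½)*(-11)/2)*252) = -615180/(36063 + (29 + (½)*(½)*(-11))*252) = -615180/(36063 + (29 - 11/4)*252) = -615180/(36063 + (105/4)*252) = -615180/(36063 + 6615) = -615180/42678 = -615180*1/42678 = -102530/7113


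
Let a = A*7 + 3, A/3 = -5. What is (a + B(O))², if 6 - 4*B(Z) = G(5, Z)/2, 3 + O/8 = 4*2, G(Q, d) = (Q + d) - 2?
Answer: 717409/64 ≈ 11210.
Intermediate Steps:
A = -15 (A = 3*(-5) = -15)
a = -102 (a = -15*7 + 3 = -105 + 3 = -102)
G(Q, d) = -2 + Q + d
O = 40 (O = -24 + 8*(4*2) = -24 + 8*8 = -24 + 64 = 40)
B(Z) = 9/8 - Z/8 (B(Z) = 3/2 - (-2 + 5 + Z)/(4*2) = 3/2 - (3 + Z)/(4*2) = 3/2 - (3/2 + Z/2)/4 = 3/2 + (-3/8 - Z/8) = 9/8 - Z/8)
(a + B(O))² = (-102 + (9/8 - ⅛*40))² = (-102 + (9/8 - 5))² = (-102 - 31/8)² = (-847/8)² = 717409/64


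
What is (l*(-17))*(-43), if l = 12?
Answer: 8772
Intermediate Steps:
(l*(-17))*(-43) = (12*(-17))*(-43) = -204*(-43) = 8772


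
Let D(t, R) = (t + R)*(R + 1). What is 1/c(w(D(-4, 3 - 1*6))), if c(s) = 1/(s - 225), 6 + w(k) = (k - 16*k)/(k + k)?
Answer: -477/2 ≈ -238.50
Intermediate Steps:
D(t, R) = (1 + R)*(R + t) (D(t, R) = (R + t)*(1 + R) = (1 + R)*(R + t))
w(k) = -27/2 (w(k) = -6 + (k - 16*k)/(k + k) = -6 + (-15*k)/((2*k)) = -6 + (-15*k)*(1/(2*k)) = -6 - 15/2 = -27/2)
c(s) = 1/(-225 + s)
1/c(w(D(-4, 3 - 1*6))) = 1/(1/(-225 - 27/2)) = 1/(1/(-477/2)) = 1/(-2/477) = -477/2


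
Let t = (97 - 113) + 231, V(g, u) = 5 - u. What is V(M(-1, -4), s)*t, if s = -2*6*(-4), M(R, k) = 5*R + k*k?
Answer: -9245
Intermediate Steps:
M(R, k) = k² + 5*R (M(R, k) = 5*R + k² = k² + 5*R)
s = 48 (s = -12*(-4) = 48)
t = 215 (t = -16 + 231 = 215)
V(M(-1, -4), s)*t = (5 - 1*48)*215 = (5 - 48)*215 = -43*215 = -9245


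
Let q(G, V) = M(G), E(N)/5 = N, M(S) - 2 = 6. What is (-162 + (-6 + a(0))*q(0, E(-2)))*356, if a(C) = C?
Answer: -74760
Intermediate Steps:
M(S) = 8 (M(S) = 2 + 6 = 8)
E(N) = 5*N
q(G, V) = 8
(-162 + (-6 + a(0))*q(0, E(-2)))*356 = (-162 + (-6 + 0)*8)*356 = (-162 - 6*8)*356 = (-162 - 48)*356 = -210*356 = -74760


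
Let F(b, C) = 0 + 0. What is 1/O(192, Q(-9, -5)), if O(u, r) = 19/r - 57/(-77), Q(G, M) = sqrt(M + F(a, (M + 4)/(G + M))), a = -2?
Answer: 1155/113506 + 5929*I*sqrt(5)/113506 ≈ 0.010176 + 0.1168*I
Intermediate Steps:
F(b, C) = 0
Q(G, M) = sqrt(M) (Q(G, M) = sqrt(M + 0) = sqrt(M))
O(u, r) = 57/77 + 19/r (O(u, r) = 19/r - 57*(-1/77) = 19/r + 57/77 = 57/77 + 19/r)
1/O(192, Q(-9, -5)) = 1/(57/77 + 19/(sqrt(-5))) = 1/(57/77 + 19/((I*sqrt(5)))) = 1/(57/77 + 19*(-I*sqrt(5)/5)) = 1/(57/77 - 19*I*sqrt(5)/5)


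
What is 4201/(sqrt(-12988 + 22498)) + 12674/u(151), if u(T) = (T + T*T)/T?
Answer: 6337/76 + 4201*sqrt(9510)/9510 ≈ 126.46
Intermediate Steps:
u(T) = (T + T**2)/T
4201/(sqrt(-12988 + 22498)) + 12674/u(151) = 4201/(sqrt(-12988 + 22498)) + 12674/(1 + 151) = 4201/(sqrt(9510)) + 12674/152 = 4201*(sqrt(9510)/9510) + 12674*(1/152) = 4201*sqrt(9510)/9510 + 6337/76 = 6337/76 + 4201*sqrt(9510)/9510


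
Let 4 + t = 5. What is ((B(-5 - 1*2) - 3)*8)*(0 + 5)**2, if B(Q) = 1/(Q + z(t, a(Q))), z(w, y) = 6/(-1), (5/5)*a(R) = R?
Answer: -8000/13 ≈ -615.38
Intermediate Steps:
a(R) = R
t = 1 (t = -4 + 5 = 1)
z(w, y) = -6 (z(w, y) = 6*(-1) = -6)
B(Q) = 1/(-6 + Q) (B(Q) = 1/(Q - 6) = 1/(-6 + Q))
((B(-5 - 1*2) - 3)*8)*(0 + 5)**2 = ((1/(-6 + (-5 - 1*2)) - 3)*8)*(0 + 5)**2 = ((1/(-6 + (-5 - 2)) - 3)*8)*5**2 = ((1/(-6 - 7) - 3)*8)*25 = ((1/(-13) - 3)*8)*25 = ((-1/13 - 3)*8)*25 = -40/13*8*25 = -320/13*25 = -8000/13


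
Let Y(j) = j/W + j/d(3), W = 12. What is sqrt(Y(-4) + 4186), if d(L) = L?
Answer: sqrt(37659)/3 ≈ 64.686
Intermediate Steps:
Y(j) = 5*j/12 (Y(j) = j/12 + j/3 = 5*j/12)
sqrt(Y(-4) + 4186) = sqrt((5/12)*(-4) + 4186) = sqrt(-5/3 + 4186) = sqrt(12553/3) = sqrt(37659)/3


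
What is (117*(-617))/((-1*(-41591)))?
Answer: -72189/41591 ≈ -1.7357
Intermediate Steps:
(117*(-617))/((-1*(-41591))) = -72189/41591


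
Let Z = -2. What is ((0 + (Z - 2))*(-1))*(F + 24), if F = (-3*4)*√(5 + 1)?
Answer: 96 - 48*√6 ≈ -21.576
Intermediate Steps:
F = -12*√6 ≈ -29.394
((0 + (Z - 2))*(-1))*(F + 24) = ((0 + (-2 - 2))*(-1))*(-12*√6 + 24) = ((0 - 4)*(-1))*(24 - 12*√6) = (-4*(-1))*(24 - 12*√6) = 4*(24 - 12*√6) = 96 - 48*√6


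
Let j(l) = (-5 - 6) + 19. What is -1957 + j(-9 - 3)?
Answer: -1949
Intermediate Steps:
j(l) = 8 (j(l) = -11 + 19 = 8)
-1957 + j(-9 - 3) = -1957 + 8 = -1949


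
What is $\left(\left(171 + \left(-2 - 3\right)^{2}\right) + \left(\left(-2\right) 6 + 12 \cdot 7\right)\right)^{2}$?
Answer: $71824$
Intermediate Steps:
$\left(\left(171 + \left(-2 - 3\right)^{2}\right) + \left(\left(-2\right) 6 + 12 \cdot 7\right)\right)^{2} = \left(\left(171 + \left(-5\right)^{2}\right) + \left(-12 + 84\right)\right)^{2} = \left(\left(171 + 25\right) + 72\right)^{2} = \left(196 + 72\right)^{2} = 268^{2} = 71824$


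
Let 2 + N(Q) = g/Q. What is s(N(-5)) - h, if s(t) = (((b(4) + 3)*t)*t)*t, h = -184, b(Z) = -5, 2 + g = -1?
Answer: 23686/125 ≈ 189.49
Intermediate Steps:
g = -3 (g = -2 - 1 = -3)
N(Q) = -2 - 3/Q
s(t) = -2*t³ (s(t) = (((-5 + 3)*t)*t)*t = ((-2*t)*t)*t = (-2*t²)*t = -2*t³)
s(N(-5)) - h = -2*(-2 - 3/(-5))³ - 1*(-184) = -2*(-2 - 3*(-⅕))³ + 184 = -2*(-2 + ⅗)³ + 184 = -2*(-7/5)³ + 184 = -2*(-343/125) + 184 = 686/125 + 184 = 23686/125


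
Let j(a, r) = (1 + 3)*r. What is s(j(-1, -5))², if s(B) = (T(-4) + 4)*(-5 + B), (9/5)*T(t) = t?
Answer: 160000/81 ≈ 1975.3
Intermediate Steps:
T(t) = 5*t/9
j(a, r) = 4*r
s(B) = -80/9 + 16*B/9 (s(B) = ((5/9)*(-4) + 4)*(-5 + B) = (-20/9 + 4)*(-5 + B) = 16*(-5 + B)/9 = -80/9 + 16*B/9)
s(j(-1, -5))² = (-80/9 + 16*(4*(-5))/9)² = (-80/9 + (16/9)*(-20))² = (-80/9 - 320/9)² = (-400/9)² = 160000/81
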